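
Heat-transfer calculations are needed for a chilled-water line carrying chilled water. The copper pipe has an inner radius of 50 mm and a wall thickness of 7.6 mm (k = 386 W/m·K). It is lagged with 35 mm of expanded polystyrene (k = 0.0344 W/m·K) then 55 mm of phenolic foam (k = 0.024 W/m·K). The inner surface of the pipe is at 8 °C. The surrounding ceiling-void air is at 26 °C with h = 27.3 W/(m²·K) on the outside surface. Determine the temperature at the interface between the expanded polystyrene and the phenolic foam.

T ≈ 15.4 °C

Cylindrical conduction, so R = ln(r₂/r₁)/(2πkL) per layer, in series:
R_copper pipe wall = ln(57.6/50)/(2π×386×1) = 5.834×10^-5 K/W
R_expanded polystyrene = ln(92.6/57.6)/(2π×0.0344×1) = 2.197 K/W
R_phenolic foam = ln(147.6/92.6)/(2π×0.024×1) = 3.092 K/W
R_outer film = 1/(h_o·2πr_oL) = 1/(27.3×2π×0.1476×1) = 0.0395 K/W
R_total = 5.328 K/W
Q = ΔT/R_total = 18/5.328
Q = 3.38 W/m
T_interface = T_inner + Q·ΣR(inner→interface) = 8 + 3.38×2.197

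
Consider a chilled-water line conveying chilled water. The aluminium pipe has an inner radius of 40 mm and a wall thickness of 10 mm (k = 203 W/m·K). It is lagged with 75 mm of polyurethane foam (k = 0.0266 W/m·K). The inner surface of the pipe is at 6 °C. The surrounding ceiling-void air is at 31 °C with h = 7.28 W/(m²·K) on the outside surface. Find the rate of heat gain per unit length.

q′ ≈ 4.42 W/m

Cylindrical conduction, so R = ln(r₂/r₁)/(2πkL) per layer, in series:
R_aluminium pipe wall = ln(50/40)/(2π×203×1) = 1.749×10^-4 K/W
R_polyurethane foam = ln(125/50)/(2π×0.0266×1) = 5.482 K/W
R_outer film = 1/(h_o·2πr_oL) = 1/(7.28×2π×0.125×1) = 0.1749 K/W
R_total = 5.657 K/W
Q = ΔT/R_total = 25/5.657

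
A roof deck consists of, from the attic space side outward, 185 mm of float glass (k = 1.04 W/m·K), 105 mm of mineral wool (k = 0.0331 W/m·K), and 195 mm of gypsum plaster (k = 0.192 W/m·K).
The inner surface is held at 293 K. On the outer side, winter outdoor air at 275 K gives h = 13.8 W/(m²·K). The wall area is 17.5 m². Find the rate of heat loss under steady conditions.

Series thermal resistances:
R_float glass = L/(kA) = 0.185/(1.04×17.5) = 0.01016 K/W
R_mineral wool = L/(kA) = 0.105/(0.0331×17.5) = 0.1813 K/W
R_gypsum plaster = L/(kA) = 0.195/(0.192×17.5) = 0.05804 K/W
R_outer film = 1/(h_o·A) = 1/(13.8×17.5) = 0.004141 K/W
R_total = 0.2536 K/W
Q = ΔT / R_total = 18 / 0.2536

Q ≈ 71 W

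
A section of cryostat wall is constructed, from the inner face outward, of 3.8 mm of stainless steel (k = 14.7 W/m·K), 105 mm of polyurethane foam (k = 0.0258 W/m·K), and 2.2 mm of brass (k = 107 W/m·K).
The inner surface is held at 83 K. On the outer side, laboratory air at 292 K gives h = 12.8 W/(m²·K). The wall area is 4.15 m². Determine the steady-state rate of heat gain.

Q ≈ 209 W

Model the wall as resistances in series:
R_stainless steel = L/(kA) = 0.0038/(14.7×4.15) = 6.229×10^-5 K/W
R_polyurethane foam = L/(kA) = 0.105/(0.0258×4.15) = 0.9807 K/W
R_brass = L/(kA) = 0.0022/(107×4.15) = 4.954×10^-6 K/W
R_outer film = 1/(h_o·A) = 1/(12.8×4.15) = 0.01883 K/W
R_total = 0.9996 K/W
Q = ΔT / R_total = 209 / 0.9996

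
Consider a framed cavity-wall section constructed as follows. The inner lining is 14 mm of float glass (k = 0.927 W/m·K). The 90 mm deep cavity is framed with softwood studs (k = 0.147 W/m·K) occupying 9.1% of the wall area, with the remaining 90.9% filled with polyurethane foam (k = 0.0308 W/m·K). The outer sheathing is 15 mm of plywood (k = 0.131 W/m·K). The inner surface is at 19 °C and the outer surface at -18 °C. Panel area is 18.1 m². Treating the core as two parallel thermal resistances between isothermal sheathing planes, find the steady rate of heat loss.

Q ≈ 291 W

Sheathing layers in series; stud and cavity paths in parallel between them.
R_inner = 0.014/(0.927×18.1) = 8.344×10^-4 K/W
R_stud  = 0.09/(0.147×0.091×18.1) = 0.3717 K/W
R_cav   = 0.09/(0.0308×0.909×18.1) = 0.1776 K/W
1/R_core = 1/R_stud + 1/R_cav → R_core = 0.1202 K/W
R_outer = 0.015/(0.131×18.1) = 0.006326 K/W
R_total = 0.1273 K/W
Q = ΔT/R_total = 37/0.1273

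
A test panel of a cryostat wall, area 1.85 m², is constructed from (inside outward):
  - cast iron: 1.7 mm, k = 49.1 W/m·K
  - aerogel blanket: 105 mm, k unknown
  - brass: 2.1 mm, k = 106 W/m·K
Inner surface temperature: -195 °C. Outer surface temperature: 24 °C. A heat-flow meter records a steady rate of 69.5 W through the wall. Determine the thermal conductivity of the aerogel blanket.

k ≈ 0.018 W/(m·K)

Using the resistance-network approach (series):
R_cast iron = L/(kA) = 0.0017/(49.1×1.85) = 1.872×10^-5 K/W
R_brass = L/(kA) = 0.0021/(106×1.85) = 1.071×10^-5 K/W
Sum of known resistances R_other = 2.942×10^-5 K/W
Total R = ΔT/Q = 219/69.5 = 3.151 K/W
R_aerogel blanket = R_total − R_other = 3.151 K/W
k = L/(R·A) = 0.105/(3.151×1.85)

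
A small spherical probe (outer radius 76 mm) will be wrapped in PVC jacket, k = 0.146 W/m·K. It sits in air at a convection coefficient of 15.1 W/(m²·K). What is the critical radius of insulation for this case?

r_cr ≈ 19.3 mm

For a sphere r_cr = 2k/h = 2×0.146/15.1
r_cr = 19.3 mm; since the bare radius (76 mm) is above r_cr, any added insulation will reduce heat loss.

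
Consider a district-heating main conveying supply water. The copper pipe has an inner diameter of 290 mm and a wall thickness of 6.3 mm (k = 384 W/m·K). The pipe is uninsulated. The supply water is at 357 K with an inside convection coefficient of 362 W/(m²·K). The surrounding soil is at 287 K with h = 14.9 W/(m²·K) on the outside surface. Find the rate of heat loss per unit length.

q′ ≈ 950 W/m

For a radial system each layer contributes R = ln(r_out/r_in)/(2πkL); films add R = 1/(hA).
R_inner film = 1/(h_i·2πr₁L) = 1/(362×2π×0.145×1) = 0.003032 K/W
R_copper pipe wall = ln(151.3/145)/(2π×384×1) = 1.763×10^-5 K/W
R_outer film = 1/(h_o·2πr_oL) = 1/(14.9×2π×0.1513×1) = 0.0706 K/W
R_total = 0.07365 K/W
Q = ΔT/R_total = 70/0.07365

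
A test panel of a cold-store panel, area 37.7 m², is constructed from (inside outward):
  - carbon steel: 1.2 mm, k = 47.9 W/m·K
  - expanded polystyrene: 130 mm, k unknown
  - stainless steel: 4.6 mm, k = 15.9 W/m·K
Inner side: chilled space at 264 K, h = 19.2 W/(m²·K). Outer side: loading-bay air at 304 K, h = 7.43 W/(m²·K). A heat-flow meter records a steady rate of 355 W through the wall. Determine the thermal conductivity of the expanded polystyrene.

Treating each layer as a thermal resistance in series:
R_inner film = 1/(h_i·A) = 1/(19.2×37.7) = 0.001382 K/W
R_carbon steel = L/(kA) = 0.0012/(47.9×37.7) = 6.645×10^-7 K/W
R_stainless steel = L/(kA) = 0.0046/(15.9×37.7) = 7.674×10^-6 K/W
R_outer film = 1/(h_o·A) = 1/(7.43×37.7) = 0.00357 K/W
Sum of known resistances R_other = 0.00496 K/W
Total R = ΔT/Q = 40/355 = 0.1127 K/W
R_expanded polystyrene = R_total − R_other = 0.1077 K/W
k = L/(R·A) = 0.13/(0.1077×37.7)

k ≈ 0.032 W/(m·K)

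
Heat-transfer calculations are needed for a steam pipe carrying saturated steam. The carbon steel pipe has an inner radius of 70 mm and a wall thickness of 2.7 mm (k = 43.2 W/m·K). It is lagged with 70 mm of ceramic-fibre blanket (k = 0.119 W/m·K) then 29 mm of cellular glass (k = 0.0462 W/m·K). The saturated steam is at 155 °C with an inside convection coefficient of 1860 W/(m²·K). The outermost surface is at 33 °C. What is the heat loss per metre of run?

Radial resistances (cylindrical: R_cond = ln(r_o/r_i)/(2πkL), R_conv = 1/(h·2πrL)):
R_inner film = 1/(h_i·2πr₁L) = 1/(1860×2π×0.07×1) = 0.001222 K/W
R_carbon steel pipe wall = ln(72.7/70)/(2π×43.2×1) = 1.394×10^-4 K/W
R_ceramic-fibre blanket = ln(142.7/72.7)/(2π×0.119×1) = 0.902 K/W
R_cellular glass = ln(171.7/142.7)/(2π×0.0462×1) = 0.6373 K/W
R_total = 1.541 K/W
Q = ΔT/R_total = 122/1.541

q′ ≈ 79.2 W/m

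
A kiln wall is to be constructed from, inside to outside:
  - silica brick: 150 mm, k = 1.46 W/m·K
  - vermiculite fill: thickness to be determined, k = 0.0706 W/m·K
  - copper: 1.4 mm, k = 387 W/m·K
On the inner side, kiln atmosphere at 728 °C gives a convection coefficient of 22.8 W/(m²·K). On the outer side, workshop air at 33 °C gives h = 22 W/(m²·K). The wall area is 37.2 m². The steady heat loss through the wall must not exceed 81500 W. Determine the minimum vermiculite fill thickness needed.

L ≈ 8.84 mm

Treating each layer as a thermal resistance in series:
R_inner film = 1/(h_i·A) = 1/(22.8×37.2) = 0.001179 K/W
R_silica brick = L/(kA) = 0.15/(1.46×37.2) = 0.002762 K/W
R_copper = L/(kA) = 0.0014/(387×37.2) = 9.725×10^-8 K/W
R_outer film = 1/(h_o·A) = 1/(22×37.2) = 0.001222 K/W
Sum of the known resistances R_other = 0.005163 K/W
Required total resistance R_tot = ΔT/Q_allow = 695/81500 = 0.008528 K/W
R_vermiculite fill = R_tot − R_other = 0.003365 K/W
L = R·k·A = 0.003365×0.0706×37.2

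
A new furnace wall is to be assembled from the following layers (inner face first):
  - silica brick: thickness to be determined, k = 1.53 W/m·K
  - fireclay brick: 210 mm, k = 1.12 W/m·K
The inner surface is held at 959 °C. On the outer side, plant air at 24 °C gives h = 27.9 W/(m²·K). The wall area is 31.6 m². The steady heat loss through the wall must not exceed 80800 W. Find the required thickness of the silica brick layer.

Model the wall as resistances in series:
R_fireclay brick = L/(kA) = 0.21/(1.12×31.6) = 0.005934 K/W
R_outer film = 1/(h_o·A) = 1/(27.9×31.6) = 0.001134 K/W
Sum of the known resistances R_other = 0.007068 K/W
Required total resistance R_tot = ΔT/Q_allow = 935/80800 = 0.01157 K/W
R_silica brick = R_tot − R_other = 0.004504 K/W
L = R·k·A = 0.004504×1.53×31.6

L ≈ 218 mm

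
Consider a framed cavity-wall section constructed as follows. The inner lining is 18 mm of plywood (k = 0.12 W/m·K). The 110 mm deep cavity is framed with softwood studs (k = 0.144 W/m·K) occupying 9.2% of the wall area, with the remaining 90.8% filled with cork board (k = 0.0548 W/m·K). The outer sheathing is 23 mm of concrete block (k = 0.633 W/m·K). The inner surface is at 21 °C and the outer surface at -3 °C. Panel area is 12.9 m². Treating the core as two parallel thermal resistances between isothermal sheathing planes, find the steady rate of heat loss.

Q ≈ 160 W

Sheathing layers in series; stud and cavity paths in parallel between them.
R_inner = 0.018/(0.12×12.9) = 0.01163 K/W
R_stud  = 0.11/(0.144×0.092×12.9) = 0.6437 K/W
R_cav   = 0.11/(0.0548×0.908×12.9) = 0.1714 K/W
1/R_core = 1/R_stud + 1/R_cav → R_core = 0.1353 K/W
R_outer = 0.023/(0.633×12.9) = 0.002817 K/W
R_total = 0.1498 K/W
Q = ΔT/R_total = 24/0.1498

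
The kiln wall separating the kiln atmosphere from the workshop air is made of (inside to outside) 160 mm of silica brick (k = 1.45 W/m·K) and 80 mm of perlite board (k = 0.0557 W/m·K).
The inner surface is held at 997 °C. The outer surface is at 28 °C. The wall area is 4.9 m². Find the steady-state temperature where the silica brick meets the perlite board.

Thermal resistances in series:
R_silica brick = L/(kA) = 0.16/(1.45×4.9) = 0.02252 K/W
R_perlite board = L/(kA) = 0.08/(0.0557×4.9) = 0.2931 K/W
R_total = 0.3156 K/W;  Q = ΔT/R_total = 969/0.3156 = 3070 W
T_interface = T_inner − Q·ΣR(inner→interface) = 997 − 3070×0.02252

T ≈ 928 °C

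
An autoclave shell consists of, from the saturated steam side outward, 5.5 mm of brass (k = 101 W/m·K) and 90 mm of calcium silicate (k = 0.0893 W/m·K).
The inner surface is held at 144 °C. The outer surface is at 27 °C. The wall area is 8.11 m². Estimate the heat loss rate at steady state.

Q ≈ 941 W

Using the resistance-network approach (series):
R_brass = L/(kA) = 0.0055/(101×8.11) = 6.715×10^-6 K/W
R_calcium silicate = L/(kA) = 0.09/(0.0893×8.11) = 0.1243 K/W
R_total = 0.1243 K/W
Q = ΔT / R_total = 117 / 0.1243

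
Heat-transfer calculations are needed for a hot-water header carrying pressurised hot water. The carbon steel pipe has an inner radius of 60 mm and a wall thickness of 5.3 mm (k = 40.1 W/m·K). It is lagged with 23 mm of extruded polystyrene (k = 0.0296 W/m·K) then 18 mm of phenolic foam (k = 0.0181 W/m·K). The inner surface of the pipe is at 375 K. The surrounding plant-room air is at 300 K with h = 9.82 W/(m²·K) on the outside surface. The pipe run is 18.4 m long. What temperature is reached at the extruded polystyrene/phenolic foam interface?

T ≈ 339 K

For a radial system each layer contributes R = ln(r_out/r_in)/(2πkL); films add R = 1/(hA).
R_carbon steel pipe wall = ln(65.3/60)/(2π×40.1×18.4) = 1.826×10^-5 K/W
R_extruded polystyrene = ln(88.3/65.3)/(2π×0.0296×18.4) = 0.08818 K/W
R_phenolic foam = ln(106.3/88.3)/(2π×0.0181×18.4) = 0.08866 K/W
R_outer film = 1/(h_o·2πr_oL) = 1/(9.82×2π×0.1063×18.4) = 0.008286 K/W
R_total = 0.1851 K/W
Q = ΔT/R_total = 75/0.1851
Q = 405 W
T_interface = T_inner − Q·ΣR(inner→interface) = 375 − 405×0.0882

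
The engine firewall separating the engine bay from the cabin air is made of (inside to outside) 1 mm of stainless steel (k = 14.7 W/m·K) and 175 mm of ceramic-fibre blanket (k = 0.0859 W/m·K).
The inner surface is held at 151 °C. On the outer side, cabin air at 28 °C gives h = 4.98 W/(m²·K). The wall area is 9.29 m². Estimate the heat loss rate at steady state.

Model the wall as resistances in series:
R_stainless steel = L/(kA) = 0.001/(14.7×9.29) = 7.323×10^-6 K/W
R_ceramic-fibre blanket = L/(kA) = 0.175/(0.0859×9.29) = 0.2193 K/W
R_outer film = 1/(h_o·A) = 1/(4.98×9.29) = 0.02161 K/W
R_total = 0.2409 K/W
Q = ΔT / R_total = 123 / 0.2409

Q ≈ 511 W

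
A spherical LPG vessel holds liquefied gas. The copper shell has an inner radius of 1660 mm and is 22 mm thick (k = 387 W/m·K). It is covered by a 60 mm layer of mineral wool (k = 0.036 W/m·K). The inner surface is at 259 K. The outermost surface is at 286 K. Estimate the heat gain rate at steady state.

Q ≈ 596 W

For a spherical shell R = (1/r₁ − 1/r₂)/(4πk); film R = 1/(h·4πr²). In series:
R_copper shell = (1/1.66 − 1/1.682)/(4π×387) = 1.62×10^-6 K/W
R_mineral wool = (1/1.682 − 1/1.742)/(4π×0.036) = 0.04527 K/W
R_total = 0.04527 K/W
Q = ΔT/R_total = 27/0.04527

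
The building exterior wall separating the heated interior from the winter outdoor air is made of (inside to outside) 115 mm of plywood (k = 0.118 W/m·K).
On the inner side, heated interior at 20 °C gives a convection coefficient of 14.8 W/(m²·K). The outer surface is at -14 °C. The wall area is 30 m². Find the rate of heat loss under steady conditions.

Q ≈ 979 W

Series thermal resistances:
R_inner film = 1/(h_i·A) = 1/(14.8×30) = 0.002252 K/W
R_plywood = L/(kA) = 0.115/(0.118×30) = 0.03249 K/W
R_total = 0.03474 K/W
Q = ΔT / R_total = 34 / 0.03474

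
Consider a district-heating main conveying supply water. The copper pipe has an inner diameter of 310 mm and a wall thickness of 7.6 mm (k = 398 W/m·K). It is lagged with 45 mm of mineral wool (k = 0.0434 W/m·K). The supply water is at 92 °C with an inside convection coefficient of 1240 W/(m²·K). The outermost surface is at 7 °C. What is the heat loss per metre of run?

Radial resistances (cylindrical: R_cond = ln(r_o/r_i)/(2πkL), R_conv = 1/(h·2πrL)):
R_inner film = 1/(h_i·2πr₁L) = 1/(1240×2π×0.155×1) = 8.281×10^-4 K/W
R_copper pipe wall = ln(162.6/155)/(2π×398×1) = 1.914×10^-5 K/W
R_mineral wool = ln(207.6/162.6)/(2π×0.0434×1) = 0.896 K/W
R_total = 0.8968 K/W
Q = ΔT/R_total = 85/0.8968

q′ ≈ 94.8 W/m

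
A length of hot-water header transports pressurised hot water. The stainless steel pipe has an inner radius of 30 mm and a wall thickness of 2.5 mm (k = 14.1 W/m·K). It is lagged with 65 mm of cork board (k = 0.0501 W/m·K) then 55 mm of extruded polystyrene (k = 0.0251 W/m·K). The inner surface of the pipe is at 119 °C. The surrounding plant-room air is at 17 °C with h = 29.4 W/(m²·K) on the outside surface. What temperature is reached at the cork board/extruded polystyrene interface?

T ≈ 63 °C

Cylindrical conduction, so R = ln(r₂/r₁)/(2πkL) per layer, in series:
R_stainless steel pipe wall = ln(32.5/30)/(2π×14.1×1) = 9.035×10^-4 K/W
R_cork board = ln(97.5/32.5)/(2π×0.0501×1) = 3.49 K/W
R_extruded polystyrene = ln(152.5/97.5)/(2π×0.0251×1) = 2.836 K/W
R_outer film = 1/(h_o·2πr_oL) = 1/(29.4×2π×0.1525×1) = 0.0355 K/W
R_total = 6.363 K/W
Q = ΔT/R_total = 102/6.363
Q = 16 W/m
T_interface = T_inner − Q·ΣR(inner→interface) = 119 − 16×3.491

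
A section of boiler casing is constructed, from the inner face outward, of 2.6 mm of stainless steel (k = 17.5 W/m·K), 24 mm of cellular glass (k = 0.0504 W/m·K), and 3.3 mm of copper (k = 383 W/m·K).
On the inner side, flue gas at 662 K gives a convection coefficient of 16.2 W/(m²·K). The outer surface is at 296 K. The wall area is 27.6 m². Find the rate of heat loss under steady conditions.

Thermal resistances in series:
R_inner film = 1/(h_i·A) = 1/(16.2×27.6) = 0.002237 K/W
R_stainless steel = L/(kA) = 0.0026/(17.5×27.6) = 5.383×10^-6 K/W
R_cellular glass = L/(kA) = 0.024/(0.0504×27.6) = 0.01725 K/W
R_copper = L/(kA) = 0.0033/(383×27.6) = 3.122×10^-7 K/W
R_total = 0.0195 K/W
Q = ΔT / R_total = 366 / 0.0195

Q ≈ 18800 W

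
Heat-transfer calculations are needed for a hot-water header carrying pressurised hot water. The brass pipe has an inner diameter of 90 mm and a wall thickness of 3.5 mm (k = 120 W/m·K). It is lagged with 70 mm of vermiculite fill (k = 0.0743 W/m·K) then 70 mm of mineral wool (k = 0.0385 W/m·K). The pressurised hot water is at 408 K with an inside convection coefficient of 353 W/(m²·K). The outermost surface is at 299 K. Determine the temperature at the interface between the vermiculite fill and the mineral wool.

T ≈ 353 K

Cylindrical conduction, so R = ln(r₂/r₁)/(2πkL) per layer, in series:
R_inner film = 1/(h_i·2πr₁L) = 1/(353×2π×0.045×1) = 0.01002 K/W
R_brass pipe wall = ln(48.5/45)/(2π×120×1) = 9.934×10^-5 K/W
R_vermiculite fill = ln(118.5/48.5)/(2π×0.0743×1) = 1.914 K/W
R_mineral wool = ln(188.5/118.5)/(2π×0.0385×1) = 1.919 K/W
R_total = 3.843 K/W
Q = ΔT/R_total = 109/3.843
Q = 28.4 W/m
T_interface = T_inner − Q·ΣR(inner→interface) = 408 − 28.4×1.924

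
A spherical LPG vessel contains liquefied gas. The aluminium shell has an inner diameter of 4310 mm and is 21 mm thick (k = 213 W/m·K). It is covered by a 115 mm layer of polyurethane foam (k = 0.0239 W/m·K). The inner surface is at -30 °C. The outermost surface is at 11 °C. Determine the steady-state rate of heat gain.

Q ≈ 534 W

Radial (spherical) resistances in series:
R_aluminium shell = (1/2.155 − 1/2.176)/(4π×213) = 1.673×10^-6 K/W
R_polyurethane foam = (1/2.176 − 1/2.291)/(4π×0.0239) = 0.07681 K/W
R_total = 0.07681 K/W
Q = ΔT/R_total = 41/0.07681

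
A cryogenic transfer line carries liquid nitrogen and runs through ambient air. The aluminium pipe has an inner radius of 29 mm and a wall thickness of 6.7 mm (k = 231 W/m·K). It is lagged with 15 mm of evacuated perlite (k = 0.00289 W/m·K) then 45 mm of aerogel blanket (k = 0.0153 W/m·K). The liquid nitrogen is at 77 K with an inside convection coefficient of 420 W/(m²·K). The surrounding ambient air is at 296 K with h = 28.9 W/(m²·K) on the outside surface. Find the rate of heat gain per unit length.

For a radial system each layer contributes R = ln(r_out/r_in)/(2πkL); films add R = 1/(hA).
R_inner film = 1/(h_i·2πr₁L) = 1/(420×2π×0.029×1) = 0.01307 K/W
R_aluminium pipe wall = ln(35.7/29)/(2π×231×1) = 1.432×10^-4 K/W
R_evacuated perlite = ln(50.7/35.7)/(2π×0.00289×1) = 19.32 K/W
R_aerogel blanket = ln(95.7/50.7)/(2π×0.0153×1) = 6.608 K/W
R_outer film = 1/(h_o·2πr_oL) = 1/(28.9×2π×0.0957×1) = 0.05755 K/W
R_total = 26 K/W
Q = ΔT/R_total = 219/26

q′ ≈ 8.42 W/m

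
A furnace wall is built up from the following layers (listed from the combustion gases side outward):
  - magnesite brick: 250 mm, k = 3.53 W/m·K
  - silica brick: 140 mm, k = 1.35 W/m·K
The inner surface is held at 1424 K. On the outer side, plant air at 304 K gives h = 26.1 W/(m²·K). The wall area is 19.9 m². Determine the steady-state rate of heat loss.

Thermal resistances in series:
R_magnesite brick = L/(kA) = 0.25/(3.53×19.9) = 0.003559 K/W
R_silica brick = L/(kA) = 0.14/(1.35×19.9) = 0.005211 K/W
R_outer film = 1/(h_o·A) = 1/(26.1×19.9) = 0.001925 K/W
R_total = 0.0107 K/W
Q = ΔT / R_total = 1120 / 0.0107

Q ≈ 105000 W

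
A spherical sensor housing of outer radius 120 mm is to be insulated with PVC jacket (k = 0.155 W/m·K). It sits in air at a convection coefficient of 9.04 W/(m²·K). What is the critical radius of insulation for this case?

r_cr ≈ 34.3 mm

For a sphere r_cr = 2k/h = 2×0.155/9.04
r_cr = 34.3 mm; since the bare radius (120 mm) is above r_cr, any added insulation will reduce heat loss.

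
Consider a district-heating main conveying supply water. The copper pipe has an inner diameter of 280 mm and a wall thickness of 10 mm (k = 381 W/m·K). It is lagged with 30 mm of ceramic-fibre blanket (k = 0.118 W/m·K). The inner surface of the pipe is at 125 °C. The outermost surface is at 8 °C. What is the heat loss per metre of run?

q′ ≈ 476 W/m

Cylindrical conduction, so R = ln(r₂/r₁)/(2πkL) per layer, in series:
R_copper pipe wall = ln(150/140)/(2π×381×1) = 2.882×10^-5 K/W
R_ceramic-fibre blanket = ln(180/150)/(2π×0.118×1) = 0.2459 K/W
R_total = 0.2459 K/W
Q = ΔT/R_total = 117/0.2459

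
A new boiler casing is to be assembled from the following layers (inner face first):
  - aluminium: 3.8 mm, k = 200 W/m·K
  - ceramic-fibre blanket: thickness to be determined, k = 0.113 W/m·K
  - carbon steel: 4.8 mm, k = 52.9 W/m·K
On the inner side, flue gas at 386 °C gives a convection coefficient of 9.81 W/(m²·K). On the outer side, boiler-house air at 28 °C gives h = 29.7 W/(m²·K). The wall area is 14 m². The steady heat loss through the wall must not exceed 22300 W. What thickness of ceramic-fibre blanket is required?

L ≈ 10.1 mm

Treating each layer as a thermal resistance in series:
R_inner film = 1/(h_i·A) = 1/(9.81×14) = 0.007281 K/W
R_aluminium = L/(kA) = 0.0038/(200×14) = 1.357×10^-6 K/W
R_carbon steel = L/(kA) = 0.0048/(52.9×14) = 6.481×10^-6 K/W
R_outer film = 1/(h_o·A) = 1/(29.7×14) = 0.002405 K/W
Sum of the known resistances R_other = 0.009694 K/W
Required total resistance R_tot = ΔT/Q_allow = 358/22300 = 0.01605 K/W
R_ceramic-fibre blanket = R_tot − R_other = 0.00636 K/W
L = R·k·A = 0.00636×0.113×14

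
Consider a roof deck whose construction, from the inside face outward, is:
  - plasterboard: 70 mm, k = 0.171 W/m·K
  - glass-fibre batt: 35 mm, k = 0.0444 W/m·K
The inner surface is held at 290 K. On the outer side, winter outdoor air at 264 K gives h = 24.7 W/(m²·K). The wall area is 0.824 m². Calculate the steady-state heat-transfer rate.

Q ≈ 17.3 W

Model the wall as resistances in series:
R_plasterboard = L/(kA) = 0.07/(0.171×0.824) = 0.4968 K/W
R_glass-fibre batt = L/(kA) = 0.035/(0.0444×0.824) = 0.9567 K/W
R_outer film = 1/(h_o·A) = 1/(24.7×0.824) = 0.04913 K/W
R_total = 1.503 K/W
Q = ΔT / R_total = 26 / 1.503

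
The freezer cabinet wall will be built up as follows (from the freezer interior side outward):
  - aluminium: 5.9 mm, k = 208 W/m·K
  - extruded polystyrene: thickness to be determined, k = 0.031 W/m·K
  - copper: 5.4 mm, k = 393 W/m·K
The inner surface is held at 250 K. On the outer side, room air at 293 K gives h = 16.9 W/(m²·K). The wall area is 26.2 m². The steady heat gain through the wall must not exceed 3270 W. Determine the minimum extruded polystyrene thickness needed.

L ≈ 8.84 mm

Model the wall as resistances in series:
R_aluminium = L/(kA) = 0.0059/(208×26.2) = 1.083×10^-6 K/W
R_copper = L/(kA) = 0.0054/(393×26.2) = 5.244×10^-7 K/W
R_outer film = 1/(h_o·A) = 1/(16.9×26.2) = 0.002258 K/W
Sum of the known resistances R_other = 0.00226 K/W
Required total resistance R_tot = ΔT/Q_allow = 43/3270 = 0.01315 K/W
R_extruded polystyrene = R_tot − R_other = 0.01089 K/W
L = R·k·A = 0.01089×0.031×26.2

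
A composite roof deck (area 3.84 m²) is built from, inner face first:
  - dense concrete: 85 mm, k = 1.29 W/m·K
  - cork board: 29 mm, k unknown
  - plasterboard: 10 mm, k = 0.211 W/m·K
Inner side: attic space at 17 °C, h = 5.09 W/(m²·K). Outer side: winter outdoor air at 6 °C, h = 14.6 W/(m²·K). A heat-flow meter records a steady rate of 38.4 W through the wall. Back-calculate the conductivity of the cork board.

Treating each layer as a thermal resistance in series:
R_inner film = 1/(h_i·A) = 1/(5.09×3.84) = 0.05116 K/W
R_dense concrete = L/(kA) = 0.085/(1.29×3.84) = 0.01716 K/W
R_plasterboard = L/(kA) = 0.01/(0.211×3.84) = 0.01234 K/W
R_outer film = 1/(h_o·A) = 1/(14.6×3.84) = 0.01784 K/W
Sum of known resistances R_other = 0.0985 K/W
Total R = ΔT/Q = 11/38.4 = 0.2865 K/W
R_cork board = R_total − R_other = 0.188 K/W
k = L/(R·A) = 0.029/(0.188×3.84)

k ≈ 0.0402 W/(m·K)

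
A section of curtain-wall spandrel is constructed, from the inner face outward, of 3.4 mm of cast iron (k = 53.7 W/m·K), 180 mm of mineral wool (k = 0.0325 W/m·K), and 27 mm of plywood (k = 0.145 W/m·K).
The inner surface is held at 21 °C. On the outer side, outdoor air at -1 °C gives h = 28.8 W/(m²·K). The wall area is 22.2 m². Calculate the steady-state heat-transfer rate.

Treating each layer as a thermal resistance in series:
R_cast iron = L/(kA) = 0.0034/(53.7×22.2) = 2.852×10^-6 K/W
R_mineral wool = L/(kA) = 0.18/(0.0325×22.2) = 0.2495 K/W
R_plywood = L/(kA) = 0.027/(0.145×22.2) = 0.008388 K/W
R_outer film = 1/(h_o·A) = 1/(28.8×22.2) = 0.001564 K/W
R_total = 0.2594 K/W
Q = ΔT / R_total = 22 / 0.2594

Q ≈ 84.8 W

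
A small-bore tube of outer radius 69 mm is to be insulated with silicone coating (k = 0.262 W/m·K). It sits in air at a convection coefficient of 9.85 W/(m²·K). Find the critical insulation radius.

r_cr ≈ 26.6 mm

For a cylinder r_cr = k/h = 0.262/9.85
r_cr = 26.6 mm; since the bare radius (69 mm) is above r_cr, any added insulation will reduce heat loss.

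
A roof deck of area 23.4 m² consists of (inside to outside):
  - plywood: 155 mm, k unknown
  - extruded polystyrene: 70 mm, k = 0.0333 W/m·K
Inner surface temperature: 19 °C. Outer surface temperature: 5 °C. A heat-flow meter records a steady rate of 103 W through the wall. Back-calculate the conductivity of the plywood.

Model the wall as resistances in series:
R_extruded polystyrene = L/(kA) = 0.07/(0.0333×23.4) = 0.08983 K/W
Sum of known resistances R_other = 0.08983 K/W
Total R = ΔT/Q = 14/103 = 0.1359 K/W
R_plywood = R_total − R_other = 0.04609 K/W
k = L/(R·A) = 0.155/(0.04609×23.4)

k ≈ 0.144 W/(m·K)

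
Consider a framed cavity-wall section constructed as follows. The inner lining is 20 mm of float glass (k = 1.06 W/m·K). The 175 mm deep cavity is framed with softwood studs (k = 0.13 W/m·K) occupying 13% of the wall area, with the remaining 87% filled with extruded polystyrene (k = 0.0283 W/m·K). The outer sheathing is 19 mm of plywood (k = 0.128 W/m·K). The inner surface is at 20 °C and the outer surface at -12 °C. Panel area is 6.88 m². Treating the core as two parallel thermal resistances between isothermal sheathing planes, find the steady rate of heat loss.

Q ≈ 50.2 W

Sheathing layers in series; stud and cavity paths in parallel between them.
R_inner = 0.02/(1.06×6.88) = 0.002742 K/W
R_stud  = 0.175/(0.13×0.13×6.88) = 1.505 K/W
R_cav   = 0.175/(0.0283×0.87×6.88) = 1.033 K/W
1/R_core = 1/R_stud + 1/R_cav → R_core = 0.6126 K/W
R_outer = 0.019/(0.128×6.88) = 0.02158 K/W
R_total = 0.6369 K/W
Q = ΔT/R_total = 32/0.6369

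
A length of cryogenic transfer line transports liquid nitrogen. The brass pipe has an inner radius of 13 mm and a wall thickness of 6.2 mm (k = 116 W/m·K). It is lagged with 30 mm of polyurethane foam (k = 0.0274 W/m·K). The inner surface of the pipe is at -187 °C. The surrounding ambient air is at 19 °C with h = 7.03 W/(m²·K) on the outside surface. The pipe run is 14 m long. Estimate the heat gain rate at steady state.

For a radial system each layer contributes R = ln(r_out/r_in)/(2πkL); films add R = 1/(hA).
R_brass pipe wall = ln(19.2/13)/(2π×116×14) = 3.822×10^-5 K/W
R_polyurethane foam = ln(49.2/19.2)/(2π×0.0274×14) = 0.3904 K/W
R_outer film = 1/(h_o·2πr_oL) = 1/(7.03×2π×0.0492×14) = 0.03287 K/W
R_total = 0.4233 K/W
Q = ΔT/R_total = 206/0.4233

Q ≈ 487 W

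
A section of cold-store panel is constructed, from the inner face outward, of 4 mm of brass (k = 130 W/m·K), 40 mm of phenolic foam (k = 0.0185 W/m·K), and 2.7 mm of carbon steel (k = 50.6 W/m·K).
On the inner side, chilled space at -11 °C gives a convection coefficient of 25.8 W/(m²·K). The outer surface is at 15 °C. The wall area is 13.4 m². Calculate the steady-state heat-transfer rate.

Thermal resistances in series:
R_inner film = 1/(h_i·A) = 1/(25.8×13.4) = 0.002893 K/W
R_brass = L/(kA) = 0.004/(130×13.4) = 2.296×10^-6 K/W
R_phenolic foam = L/(kA) = 0.04/(0.0185×13.4) = 0.1614 K/W
R_carbon steel = L/(kA) = 0.0027/(50.6×13.4) = 3.982×10^-6 K/W
R_total = 0.1643 K/W
Q = ΔT / R_total = 26 / 0.1643

Q ≈ 158 W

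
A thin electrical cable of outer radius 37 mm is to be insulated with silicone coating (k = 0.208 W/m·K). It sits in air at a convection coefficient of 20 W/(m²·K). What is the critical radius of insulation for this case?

r_cr ≈ 10.4 mm

For a cylinder r_cr = k/h = 0.208/20
r_cr = 10.4 mm; since the bare radius (37 mm) is above r_cr, any added insulation will reduce heat loss.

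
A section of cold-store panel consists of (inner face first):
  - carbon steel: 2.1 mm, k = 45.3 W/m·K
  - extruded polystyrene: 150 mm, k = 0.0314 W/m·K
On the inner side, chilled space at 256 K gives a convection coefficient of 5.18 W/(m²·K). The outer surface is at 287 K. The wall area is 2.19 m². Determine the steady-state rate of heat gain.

Model the wall as resistances in series:
R_inner film = 1/(h_i·A) = 1/(5.18×2.19) = 0.08815 K/W
R_carbon steel = L/(kA) = 0.0021/(45.3×2.19) = 2.117×10^-5 K/W
R_extruded polystyrene = L/(kA) = 0.15/(0.0314×2.19) = 2.181 K/W
R_total = 2.269 K/W
Q = ΔT / R_total = 31 / 2.269

Q ≈ 13.7 W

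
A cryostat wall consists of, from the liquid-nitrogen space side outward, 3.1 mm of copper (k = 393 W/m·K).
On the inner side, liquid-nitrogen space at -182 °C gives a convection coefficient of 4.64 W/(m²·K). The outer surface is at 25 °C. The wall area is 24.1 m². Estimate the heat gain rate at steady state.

Treating each layer as a thermal resistance in series:
R_inner film = 1/(h_i·A) = 1/(4.64×24.1) = 0.008943 K/W
R_copper = L/(kA) = 0.0031/(393×24.1) = 3.273×10^-7 K/W
R_total = 0.008943 K/W
Q = ΔT / R_total = 207 / 0.008943

Q ≈ 23100 W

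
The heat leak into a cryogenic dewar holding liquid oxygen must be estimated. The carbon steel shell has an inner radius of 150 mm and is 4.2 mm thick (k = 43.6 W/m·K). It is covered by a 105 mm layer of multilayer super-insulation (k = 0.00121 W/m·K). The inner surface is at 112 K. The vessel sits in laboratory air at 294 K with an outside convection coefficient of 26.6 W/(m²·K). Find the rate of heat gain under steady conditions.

For a spherical shell R = (1/r₁ − 1/r₂)/(4πk); film R = 1/(h·4πr²). In series:
R_carbon steel shell = (1/0.15 − 1/0.1542)/(4π×43.6) = 3.314×10^-4 K/W
R_multilayer super-insulation = (1/0.1542 − 1/0.2592)/(4π×0.00121) = 172.8 K/W
R_outer film = 1/(h·4πr_o²) = 1/(26.6×4π×0.2592²) = 0.04453 K/W
R_total = 172.8 K/W
Q = ΔT/R_total = 182/172.8

Q ≈ 1.05 W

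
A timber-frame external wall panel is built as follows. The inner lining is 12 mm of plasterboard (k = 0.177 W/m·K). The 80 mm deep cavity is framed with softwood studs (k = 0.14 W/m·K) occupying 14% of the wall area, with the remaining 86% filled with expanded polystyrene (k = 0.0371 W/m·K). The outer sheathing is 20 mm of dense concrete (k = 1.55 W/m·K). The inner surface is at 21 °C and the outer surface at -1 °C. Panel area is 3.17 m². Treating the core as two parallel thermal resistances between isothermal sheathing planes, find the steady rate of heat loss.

Sheathing layers in series; stud and cavity paths in parallel between them.
R_inner = 0.012/(0.177×3.17) = 0.02139 K/W
R_stud  = 0.08/(0.14×0.14×3.17) = 1.288 K/W
R_cav   = 0.08/(0.0371×0.86×3.17) = 0.791 K/W
1/R_core = 1/R_stud + 1/R_cav → R_core = 0.49 K/W
R_outer = 0.02/(1.55×3.17) = 0.00407 K/W
R_total = 0.5154 K/W
Q = ΔT/R_total = 22/0.5154

Q ≈ 42.7 W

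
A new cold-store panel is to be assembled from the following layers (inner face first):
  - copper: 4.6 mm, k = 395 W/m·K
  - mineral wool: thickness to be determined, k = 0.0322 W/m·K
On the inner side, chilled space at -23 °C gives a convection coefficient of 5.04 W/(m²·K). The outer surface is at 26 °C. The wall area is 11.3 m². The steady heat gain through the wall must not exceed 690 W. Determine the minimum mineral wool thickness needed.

L ≈ 19.5 mm

Thermal resistances in series:
R_inner film = 1/(h_i·A) = 1/(5.04×11.3) = 0.01756 K/W
R_copper = L/(kA) = 0.0046/(395×11.3) = 1.031×10^-6 K/W
Sum of the known resistances R_other = 0.01756 K/W
Required total resistance R_tot = ΔT/Q_allow = 49/690 = 0.07101 K/W
R_mineral wool = R_tot − R_other = 0.05345 K/W
L = R·k·A = 0.05345×0.0322×11.3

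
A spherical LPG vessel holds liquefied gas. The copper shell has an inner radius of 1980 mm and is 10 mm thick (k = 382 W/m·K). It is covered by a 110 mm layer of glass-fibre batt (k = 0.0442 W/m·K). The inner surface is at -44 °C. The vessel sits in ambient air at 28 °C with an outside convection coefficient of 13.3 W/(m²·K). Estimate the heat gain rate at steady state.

Each spherical layer contributes R = (1/r_i − 1/r_o)/(4πk):
R_copper shell = (1/1.98 − 1/1.99)/(4π×382) = 5.287×10^-7 K/W
R_glass-fibre batt = (1/1.99 − 1/2.1)/(4π×0.0442) = 0.04739 K/W
R_outer film = 1/(h·4πr_o²) = 1/(13.3×4π×2.1²) = 0.001357 K/W
R_total = 0.04875 K/W
Q = ΔT/R_total = 72/0.04875

Q ≈ 1480 W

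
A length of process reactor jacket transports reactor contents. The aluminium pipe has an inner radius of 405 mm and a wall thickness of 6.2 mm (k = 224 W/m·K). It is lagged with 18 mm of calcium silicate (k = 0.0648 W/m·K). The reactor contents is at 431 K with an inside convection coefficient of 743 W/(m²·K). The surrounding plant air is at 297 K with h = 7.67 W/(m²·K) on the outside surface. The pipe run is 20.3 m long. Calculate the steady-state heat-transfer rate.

Cylindrical conduction, so R = ln(r₂/r₁)/(2πkL) per layer, in series:
R_inner film = 1/(h_i·2πr₁L) = 1/(743×2π×0.405×20.3) = 2.605×10^-5 K/W
R_aluminium pipe wall = ln(411.2/405)/(2π×224×20.3) = 5.318×10^-7 K/W
R_calcium silicate = ln(429.2/411.2)/(2π×0.0648×20.3) = 0.005184 K/W
R_outer film = 1/(h_o·2πr_oL) = 1/(7.67×2π×0.4292×20.3) = 0.002382 K/W
R_total = 0.007592 K/W
Q = ΔT/R_total = 134/0.007592

Q ≈ 17700 W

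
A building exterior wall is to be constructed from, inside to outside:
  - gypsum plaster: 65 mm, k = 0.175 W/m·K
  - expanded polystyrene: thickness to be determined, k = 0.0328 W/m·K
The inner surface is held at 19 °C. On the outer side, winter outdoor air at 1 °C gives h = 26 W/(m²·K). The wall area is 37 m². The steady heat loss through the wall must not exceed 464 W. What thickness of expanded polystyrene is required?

L ≈ 33.6 mm

Treating each layer as a thermal resistance in series:
R_gypsum plaster = L/(kA) = 0.065/(0.175×37) = 0.01004 K/W
R_outer film = 1/(h_o·A) = 1/(26×37) = 0.00104 K/W
Sum of the known resistances R_other = 0.01108 K/W
Required total resistance R_tot = ΔT/Q_allow = 18/464 = 0.03879 K/W
R_expanded polystyrene = R_tot − R_other = 0.02771 K/W
L = R·k·A = 0.02771×0.0328×37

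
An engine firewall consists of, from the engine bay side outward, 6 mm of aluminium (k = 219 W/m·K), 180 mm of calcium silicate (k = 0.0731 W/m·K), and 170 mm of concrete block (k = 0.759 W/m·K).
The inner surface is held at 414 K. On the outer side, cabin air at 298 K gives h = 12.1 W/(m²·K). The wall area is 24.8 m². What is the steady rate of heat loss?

Using the resistance-network approach (series):
R_aluminium = L/(kA) = 0.006/(219×24.8) = 1.105×10^-6 K/W
R_calcium silicate = L/(kA) = 0.18/(0.0731×24.8) = 0.09929 K/W
R_concrete block = L/(kA) = 0.17/(0.759×24.8) = 0.009031 K/W
R_outer film = 1/(h_o·A) = 1/(12.1×24.8) = 0.003332 K/W
R_total = 0.1117 K/W
Q = ΔT / R_total = 116 / 0.1117

Q ≈ 1040 W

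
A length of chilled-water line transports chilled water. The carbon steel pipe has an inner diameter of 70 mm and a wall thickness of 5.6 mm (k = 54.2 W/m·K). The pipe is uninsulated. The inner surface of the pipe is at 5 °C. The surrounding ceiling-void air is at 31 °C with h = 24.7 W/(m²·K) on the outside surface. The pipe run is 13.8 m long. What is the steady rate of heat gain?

Q ≈ 2250 W

For a radial system each layer contributes R = ln(r_out/r_in)/(2πkL); films add R = 1/(hA).
R_carbon steel pipe wall = ln(40.6/35)/(2π×54.2×13.8) = 3.158×10^-5 K/W
R_outer film = 1/(h_o·2πr_oL) = 1/(24.7×2π×0.0406×13.8) = 0.0115 K/W
R_total = 0.01153 K/W
Q = ΔT/R_total = 26/0.01153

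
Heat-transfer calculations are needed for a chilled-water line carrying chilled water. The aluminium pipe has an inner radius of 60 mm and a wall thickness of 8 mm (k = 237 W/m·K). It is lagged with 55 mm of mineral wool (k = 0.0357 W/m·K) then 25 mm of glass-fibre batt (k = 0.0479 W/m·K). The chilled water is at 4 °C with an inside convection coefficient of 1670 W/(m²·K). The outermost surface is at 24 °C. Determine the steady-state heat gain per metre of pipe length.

q′ ≈ 6.14 W/m

Cylindrical conduction, so R = ln(r₂/r₁)/(2πkL) per layer, in series:
R_inner film = 1/(h_i·2πr₁L) = 1/(1670×2π×0.06×1) = 0.001588 K/W
R_aluminium pipe wall = ln(68/60)/(2π×237×1) = 8.405×10^-5 K/W
R_mineral wool = ln(123/68)/(2π×0.0357×1) = 2.642 K/W
R_glass-fibre batt = ln(148/123)/(2π×0.0479×1) = 0.6148 K/W
R_total = 3.259 K/W
Q = ΔT/R_total = 20/3.259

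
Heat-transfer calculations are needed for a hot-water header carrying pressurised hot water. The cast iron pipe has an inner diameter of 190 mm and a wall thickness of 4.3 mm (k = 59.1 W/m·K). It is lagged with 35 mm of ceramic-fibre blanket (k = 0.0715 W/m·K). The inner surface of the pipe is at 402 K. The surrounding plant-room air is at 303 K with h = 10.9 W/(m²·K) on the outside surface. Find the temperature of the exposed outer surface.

T ≈ 317 K

Cylindrical conduction, so R = ln(r₂/r₁)/(2πkL) per layer, in series:
R_cast iron pipe wall = ln(99.3/95)/(2π×59.1×1) = 1.192×10^-4 K/W
R_ceramic-fibre blanket = ln(134.3/99.3)/(2π×0.0715×1) = 0.6721 K/W
R_outer film = 1/(h_o·2πr_oL) = 1/(10.9×2π×0.1343×1) = 0.1087 K/W
R_total = 0.7809 K/W
Q = ΔT/R_total = 99/0.7809
Q = 127 W/m
T_interface = T_inner − Q·ΣR(inner→interface) = 402 − 127×0.6722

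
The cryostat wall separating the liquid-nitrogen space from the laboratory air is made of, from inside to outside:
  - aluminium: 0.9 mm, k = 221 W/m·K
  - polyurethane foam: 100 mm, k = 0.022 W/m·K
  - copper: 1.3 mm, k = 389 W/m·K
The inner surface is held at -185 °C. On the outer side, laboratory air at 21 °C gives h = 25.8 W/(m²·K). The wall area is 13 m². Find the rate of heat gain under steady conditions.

Series thermal resistances:
R_aluminium = L/(kA) = 0.0009/(221×13) = 3.133×10^-7 K/W
R_polyurethane foam = L/(kA) = 0.1/(0.022×13) = 0.3497 K/W
R_copper = L/(kA) = 0.0013/(389×13) = 2.571×10^-7 K/W
R_outer film = 1/(h_o·A) = 1/(25.8×13) = 0.002982 K/W
R_total = 0.3526 K/W
Q = ΔT / R_total = 206 / 0.3526

Q ≈ 584 W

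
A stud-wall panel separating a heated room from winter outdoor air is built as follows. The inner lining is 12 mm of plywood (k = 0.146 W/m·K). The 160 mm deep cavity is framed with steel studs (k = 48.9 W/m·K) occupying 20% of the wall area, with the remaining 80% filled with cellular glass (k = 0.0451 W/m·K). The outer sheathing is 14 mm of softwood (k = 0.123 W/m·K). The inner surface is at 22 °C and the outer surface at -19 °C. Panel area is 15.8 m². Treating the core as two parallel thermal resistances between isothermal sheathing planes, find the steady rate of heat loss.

Q ≈ 3050 W

Sheathing layers in series; stud and cavity paths in parallel between them.
R_inner = 0.012/(0.146×15.8) = 0.005202 K/W
R_stud  = 0.16/(48.9×0.2×15.8) = 0.001035 K/W
R_cav   = 0.16/(0.0451×0.8×15.8) = 0.2807 K/W
1/R_core = 1/R_stud + 1/R_cav → R_core = 0.001032 K/W
R_outer = 0.014/(0.123×15.8) = 0.007204 K/W
R_total = 0.01344 K/W
Q = ΔT/R_total = 41/0.01344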